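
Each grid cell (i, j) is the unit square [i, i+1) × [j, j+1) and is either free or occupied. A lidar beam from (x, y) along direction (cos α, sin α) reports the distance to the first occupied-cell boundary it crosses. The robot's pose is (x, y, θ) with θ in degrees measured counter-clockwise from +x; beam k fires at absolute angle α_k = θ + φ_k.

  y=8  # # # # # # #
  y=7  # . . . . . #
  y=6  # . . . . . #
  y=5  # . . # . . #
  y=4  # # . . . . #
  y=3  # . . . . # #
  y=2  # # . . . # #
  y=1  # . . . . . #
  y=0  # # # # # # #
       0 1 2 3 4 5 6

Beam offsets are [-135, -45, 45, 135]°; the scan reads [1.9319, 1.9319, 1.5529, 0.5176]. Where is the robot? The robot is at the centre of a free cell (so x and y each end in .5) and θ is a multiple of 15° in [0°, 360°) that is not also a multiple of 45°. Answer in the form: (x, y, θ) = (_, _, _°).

Enumerate (i+0.5, j+0.5, θ) over the 30 free cells and 16 admissible headings. For each, cast all 4 beams and compare to the given ranges.
  (4.5, 5.5, 30°): beam 1 = 4.6587 ≠ 1.9319 ✗
  (3.5, 1.5, 75°): beam 1 = 0.5774 ≠ 1.9319 ✗
  (4.5, 6.5, 165°): beam 1 = 1.7321 ≠ 1.9319 ✗
  (2.5, 5.5, 285°): beam 1 = 1.7321 ≠ 1.9319 ✗
  (2.5, 2.5, 300°): beam 1 = 0.5176 ≠ 1.9319 ✗
  …
  (4.5, 7.5, 300°): r_1=1.9319, r_2=1.9319, r_3=1.5529, r_4=0.5176 — all match ✓
No second candidate reproduces the full scan.

(x, y, θ) = (4.5, 7.5, 300°)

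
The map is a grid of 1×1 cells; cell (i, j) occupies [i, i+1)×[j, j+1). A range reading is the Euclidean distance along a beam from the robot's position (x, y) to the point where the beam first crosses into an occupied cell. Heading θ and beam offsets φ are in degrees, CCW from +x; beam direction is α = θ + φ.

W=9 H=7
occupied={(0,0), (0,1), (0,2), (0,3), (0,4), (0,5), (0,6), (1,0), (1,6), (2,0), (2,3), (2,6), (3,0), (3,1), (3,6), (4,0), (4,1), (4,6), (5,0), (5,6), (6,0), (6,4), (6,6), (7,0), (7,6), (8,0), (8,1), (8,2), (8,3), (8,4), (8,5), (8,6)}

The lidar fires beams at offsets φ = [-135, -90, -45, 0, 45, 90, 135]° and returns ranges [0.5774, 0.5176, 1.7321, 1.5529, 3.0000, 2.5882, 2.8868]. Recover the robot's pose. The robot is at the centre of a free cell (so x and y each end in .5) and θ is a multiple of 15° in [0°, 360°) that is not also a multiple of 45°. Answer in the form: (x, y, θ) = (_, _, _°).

(x, y, θ) = (5.5, 4.5, 105°)

Candidates: 31 free-cell centres × 16 headings = 496 poses. Raycast each; keep the one whose scan matches to 4 dp.
  (1.5, 2.5, 210°): beam 1 = 3.6235 ≠ 0.5774 ✗
  (1.5, 1.5, 285°): beam 3 = 0.5774 ≠ 1.7321 ✗
  (5.5, 1.5, 75°): beam 2 = 1.9319 ≠ 0.5176 ✗
  (4.5, 2.5, 285°): beam 1 = 1.7321 ≠ 0.5774 ✗
  …
  (5.5, 4.5, 105°): r_1=0.5774, r_2=0.5176, r_3=1.7321, r_4=1.5529, r_5=3.0000, r_6=2.5882, r_7=2.8868 — all match ✓
No second candidate reproduces the full scan.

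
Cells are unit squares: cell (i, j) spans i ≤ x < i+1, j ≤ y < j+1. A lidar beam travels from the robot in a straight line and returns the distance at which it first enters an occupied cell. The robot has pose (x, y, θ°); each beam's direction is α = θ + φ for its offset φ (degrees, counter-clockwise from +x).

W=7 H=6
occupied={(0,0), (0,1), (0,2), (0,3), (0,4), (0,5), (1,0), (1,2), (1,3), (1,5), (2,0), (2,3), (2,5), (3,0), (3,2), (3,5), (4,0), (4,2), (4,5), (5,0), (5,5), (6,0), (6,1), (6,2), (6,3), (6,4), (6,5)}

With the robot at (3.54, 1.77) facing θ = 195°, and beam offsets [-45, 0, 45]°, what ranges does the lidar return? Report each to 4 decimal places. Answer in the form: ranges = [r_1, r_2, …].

beam 1: φ=-45°, α=150°
  direction (-0.8660, 0.5000); cell (3,1); t to first gridline: x 0.6235, y 0.4600 (then +1.1547 / +2.0000)
    (3,2) via y @ 0.4600  # hit
  → r_1 = 0.4600
beam 2: φ=0°, α=195°
  direction (-0.9659, -0.2588); cell (3,1); t to first gridline: x 0.5590, y 2.9751 (then +1.0353 / +3.8637)
    (2,1) via x @ 0.5590
    (1,1) via x @ 1.5943
    (0,1) via x @ 2.6296  # hit
  → r_2 = 2.6296
beam 3: φ=45°, α=240°
  direction (-0.5000, -0.8660); cell (3,1); t to first gridline: x 1.0800, y 0.8891 (then +2.0000 / +1.1547)
    (3,0) via y @ 0.8891  # hit
  → r_3 = 0.8891

ranges = [0.4600, 2.6296, 0.8891]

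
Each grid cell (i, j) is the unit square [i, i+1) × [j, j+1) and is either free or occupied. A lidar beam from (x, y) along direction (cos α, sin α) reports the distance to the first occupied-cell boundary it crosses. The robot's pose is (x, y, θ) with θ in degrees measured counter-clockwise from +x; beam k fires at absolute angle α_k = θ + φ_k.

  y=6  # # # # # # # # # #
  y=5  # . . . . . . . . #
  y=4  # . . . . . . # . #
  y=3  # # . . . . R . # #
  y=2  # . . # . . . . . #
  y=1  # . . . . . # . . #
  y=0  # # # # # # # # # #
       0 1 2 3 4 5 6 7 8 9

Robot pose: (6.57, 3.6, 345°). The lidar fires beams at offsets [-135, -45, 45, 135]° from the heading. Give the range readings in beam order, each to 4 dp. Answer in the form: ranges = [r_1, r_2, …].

beam 1: φ=-135°, α=210°
  direction (-0.8660, -0.5000); cell (6,3); t to first gridline: x 0.6582, y 1.2000 (then +1.1547 / +2.0000)
    (5,3) via x @ 0.6582
    (5,2) via y @ 1.2000
    (4,2) via x @ 1.8129
    (3,2) via x @ 2.9676  # hit
  → r_1 = 2.9676
beam 2: φ=-45°, α=300°
  direction (0.5000, -0.8660); cell (6,3); t to first gridline: x 0.8600, y 0.6928 (then +2.0000 / +1.1547)
    (6,2) via y @ 0.6928
    (7,2) via x @ 0.8600
    (7,1) via y @ 1.8475
    (8,1) via x @ 2.8600
    (8,0) via y @ 3.0022  # hit
  → r_2 = 3.0022
beam 3: φ=45°, α=30°
  direction (0.8660, 0.5000); cell (6,3); t to first gridline: x 0.4965, y 0.8000 (then +1.1547 / +2.0000)
    (7,3) via x @ 0.4965
    (7,4) via y @ 0.8000  # hit
  → r_3 = 0.8000
beam 4: φ=135°, α=120°
  direction (-0.5000, 0.8660); cell (6,3); t to first gridline: x 1.1400, y 0.4619 (then +2.0000 / +1.1547)
    (6,4) via y @ 0.4619
    (5,4) via x @ 1.1400
    (5,5) via y @ 1.6166
    (5,6) via y @ 2.7713  # hit
  → r_4 = 2.7713

ranges = [2.9676, 3.0022, 0.8000, 2.7713]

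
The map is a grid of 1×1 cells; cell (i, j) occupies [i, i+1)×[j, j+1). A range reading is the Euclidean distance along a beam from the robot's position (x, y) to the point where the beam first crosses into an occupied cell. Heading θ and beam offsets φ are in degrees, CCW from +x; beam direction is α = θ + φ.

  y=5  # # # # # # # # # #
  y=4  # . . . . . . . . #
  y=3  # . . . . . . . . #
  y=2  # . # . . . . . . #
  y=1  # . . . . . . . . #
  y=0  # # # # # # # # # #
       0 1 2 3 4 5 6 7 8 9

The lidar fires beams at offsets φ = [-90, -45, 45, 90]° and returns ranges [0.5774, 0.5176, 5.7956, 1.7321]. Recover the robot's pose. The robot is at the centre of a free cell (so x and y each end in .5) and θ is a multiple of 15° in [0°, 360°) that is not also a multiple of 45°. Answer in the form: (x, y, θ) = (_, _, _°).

(x, y, θ) = (2.5, 3.5, 330°)

Enumerate (i+0.5, j+0.5, θ) over the 31 free cells and 16 admissible headings. For each, cast all 4 beams and compare to the given ranges.
  (8.5, 2.5, 330°): beam 1 = 1.7321 ≠ 0.5774 ✗
  (3.5, 4.5, 330°): beam 1 = 1.7321 ≠ 0.5774 ✗
  (3.5, 1.5, 75°): beam 1 = 1.9319 ≠ 0.5774 ✗
  (2.5, 1.5, 240°): beam 1 = 1.7321 ≠ 0.5774 ✗
  …
  (2.5, 3.5, 330°): r_1=0.5774, r_2=0.5176, r_3=5.7956, r_4=1.7321 — all match ✓
No second candidate reproduces the full scan.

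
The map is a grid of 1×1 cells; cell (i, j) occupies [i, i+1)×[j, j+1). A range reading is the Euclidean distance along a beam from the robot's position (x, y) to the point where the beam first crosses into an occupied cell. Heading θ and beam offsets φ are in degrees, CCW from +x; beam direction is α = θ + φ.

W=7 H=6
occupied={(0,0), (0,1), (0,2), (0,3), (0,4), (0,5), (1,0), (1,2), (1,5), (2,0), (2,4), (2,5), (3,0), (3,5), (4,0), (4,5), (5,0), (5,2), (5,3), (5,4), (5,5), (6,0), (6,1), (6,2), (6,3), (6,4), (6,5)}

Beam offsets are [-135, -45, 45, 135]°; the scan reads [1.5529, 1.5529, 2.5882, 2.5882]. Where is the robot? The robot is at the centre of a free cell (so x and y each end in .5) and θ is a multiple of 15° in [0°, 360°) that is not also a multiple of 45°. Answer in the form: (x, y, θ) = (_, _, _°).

Candidates: 15 free-cell centres × 16 headings = 240 poses. Raycast each; keep the one whose scan matches to 4 dp.
  (3.5, 4.5, 285°): beam 1 = 0.5774 ≠ 1.5529 ✗
  (3.5, 4.5, 120°): beam 2 = 0.5176 ≠ 1.5529 ✗
  (3.5, 1.5, 30°): beam 1 = 0.5176 ≠ 1.5529 ✗
  (1.5, 3.5, 150°): beam 1 = 3.6235 ≠ 1.5529 ✗
  …
  (3.5, 3.5, 120°): r_1=1.5529, r_2=1.5529, r_3=2.5882, r_4=2.5882 — all match ✓
Only this pose fits every beam.

(x, y, θ) = (3.5, 3.5, 120°)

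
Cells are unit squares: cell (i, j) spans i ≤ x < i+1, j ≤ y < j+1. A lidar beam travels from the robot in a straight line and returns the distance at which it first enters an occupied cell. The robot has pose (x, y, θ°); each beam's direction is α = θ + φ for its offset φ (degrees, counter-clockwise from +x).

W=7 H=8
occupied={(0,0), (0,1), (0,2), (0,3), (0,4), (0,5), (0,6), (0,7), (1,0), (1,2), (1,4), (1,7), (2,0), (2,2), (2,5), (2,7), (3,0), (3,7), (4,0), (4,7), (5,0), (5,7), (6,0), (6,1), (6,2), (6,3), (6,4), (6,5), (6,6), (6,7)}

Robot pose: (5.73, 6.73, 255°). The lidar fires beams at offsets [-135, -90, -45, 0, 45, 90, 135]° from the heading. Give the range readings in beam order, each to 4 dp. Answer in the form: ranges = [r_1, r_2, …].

beam 1: φ=-135°, α=120°
  cosα=-0.5000 sinα=0.8660 | (5,6) | tMaxX 1.4600 tMaxY 0.3118 | tΔX 2.0000 tΔY 1.1547
    t=0.3118 [y] (5,7) — stop
  → r_1 = 0.3118
beam 2: φ=-90°, α=165°
  cosα=-0.9659 sinα=0.2588 | (5,6) | tMaxX 0.7558 tMaxY 1.0432 | tΔX 1.0353 tΔY 3.8637
    t=0.7558 [x] (4,6)
    t=1.0432 [y] (4,7) — stop
  → r_2 = 1.0432
beam 3: φ=-45°, α=210°
  cosα=-0.8660 sinα=-0.5000 | (5,6) | tMaxX 0.8429 tMaxY 1.4600 | tΔX 1.1547 tΔY 2.0000
    t=0.8429 [x] (4,6)
    t=1.4600 [y] (4,5)
    t=1.9976 [x] (3,5)
    t=3.1523 [x] (2,5) — stop
  → r_3 = 3.1523
beam 4: φ=0°, α=255°
  cosα=-0.2588 sinα=-0.9659 | (5,6) | tMaxX 2.8205 tMaxY 0.7558 | tΔX 3.8637 tΔY 1.0353
    t=0.7558 [y] (5,5)
    t=1.7910 [y] (5,4)
    t=2.8205 [x] (4,4)
    t=2.8263 [y] (4,3)
    t=3.8616 [y] (4,2)
    t=4.8969 [y] (4,1)
    t=5.9321 [y] (4,0) — stop
  → r_4 = 5.9321
beam 5: φ=45°, α=300°
  cosα=0.5000 sinα=-0.8660 | (5,6) | tMaxX 0.5400 tMaxY 0.8429 | tΔX 2.0000 tΔY 1.1547
    t=0.5400 [x] (6,6) — stop
  → r_5 = 0.5400
beam 6: φ=90°, α=345°
  cosα=0.9659 sinα=-0.2588 | (5,6) | tMaxX 0.2795 tMaxY 2.8205 | tΔX 1.0353 tΔY 3.8637
    t=0.2795 [x] (6,6) — stop
  → r_6 = 0.2795
beam 7: φ=135°, α=30°
  cosα=0.8660 sinα=0.5000 | (5,6) | tMaxX 0.3118 tMaxY 0.5400 | tΔX 1.1547 tΔY 2.0000
    t=0.3118 [x] (6,6) — stop
  → r_7 = 0.3118

ranges = [0.3118, 1.0432, 3.1523, 5.9321, 0.5400, 0.2795, 0.3118]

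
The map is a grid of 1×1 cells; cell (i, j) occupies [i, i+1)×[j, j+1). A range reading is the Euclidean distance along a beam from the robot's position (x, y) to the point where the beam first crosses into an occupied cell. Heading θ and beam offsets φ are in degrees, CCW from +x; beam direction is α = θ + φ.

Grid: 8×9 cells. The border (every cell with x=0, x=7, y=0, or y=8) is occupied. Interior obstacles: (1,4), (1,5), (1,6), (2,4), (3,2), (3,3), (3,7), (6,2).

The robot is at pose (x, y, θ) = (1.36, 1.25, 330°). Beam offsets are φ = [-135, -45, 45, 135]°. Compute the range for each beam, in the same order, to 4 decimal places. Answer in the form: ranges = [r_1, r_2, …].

beam 1: φ=-135°, α=195°
  d=(-0.9659,-0.2588)  start (1,1)  tX=0.3727 tY=0.9659  stride 1/|dx|=1.0353 1/|dy|=3.8637
    cross x-line → (0,1), t=0.3727 (wall)
  → r_1 = 0.3727
beam 2: φ=-45°, α=285°
  d=(0.2588,-0.9659)  start (1,1)  tX=2.4728 tY=0.2588  stride 1/|dx|=3.8637 1/|dy|=1.0353
    cross y-line → (1,0), t=0.2588 (wall)
  → r_2 = 0.2588
beam 3: φ=45°, α=15°
  d=(0.9659,0.2588)  start (1,1)  tX=0.6626 tY=2.8978  stride 1/|dx|=1.0353 1/|dy|=3.8637
    cross x-line → (2,1), t=0.6626
    cross x-line → (3,1), t=1.6979
    cross x-line → (4,1), t=2.7331
    cross y-line → (4,2), t=2.8978
    cross x-line → (5,2), t=3.7684
    cross x-line → (6,2), t=4.8037 (wall)
  → r_3 = 4.8037
beam 4: φ=135°, α=105°
  d=(-0.2588,0.9659)  start (1,1)  tX=1.3909 tY=0.7765  stride 1/|dx|=3.8637 1/|dy|=1.0353
    cross y-line → (1,2), t=0.7765
    cross x-line → (0,2), t=1.3909 (wall)
  → r_4 = 1.3909

ranges = [0.3727, 0.2588, 4.8037, 1.3909]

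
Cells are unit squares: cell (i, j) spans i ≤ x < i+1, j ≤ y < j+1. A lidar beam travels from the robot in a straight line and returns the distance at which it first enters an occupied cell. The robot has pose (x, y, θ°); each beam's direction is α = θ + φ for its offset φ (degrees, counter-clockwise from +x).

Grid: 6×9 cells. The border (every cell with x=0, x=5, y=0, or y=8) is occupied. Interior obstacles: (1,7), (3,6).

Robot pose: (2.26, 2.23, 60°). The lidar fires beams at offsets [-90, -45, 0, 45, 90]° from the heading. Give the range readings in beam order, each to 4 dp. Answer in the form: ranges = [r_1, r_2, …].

ranges = [2.4600, 2.8367, 5.4800, 4.8683, 1.4549]

beam 1: φ=-90°, α=330°
  direction (0.8660, -0.5000); cell (2,2); t to first gridline: x 0.8545, y 0.4600 (then +1.1547 / +2.0000)
    (2,1) via y @ 0.4600
    (3,1) via x @ 0.8545
    (4,1) via x @ 2.0092
    (4,0) via y @ 2.4600  # hit
  → r_1 = 2.4600
beam 2: φ=-45°, α=15°
  direction (0.9659, 0.2588); cell (2,2); t to first gridline: x 0.7661, y 2.9751 (then +1.0353 / +3.8637)
    (3,2) via x @ 0.7661
    (4,2) via x @ 1.8014
    (5,2) via x @ 2.8367  # hit
  → r_2 = 2.8367
beam 3: φ=0°, α=60°
  direction (0.5000, 0.8660); cell (2,2); t to first gridline: x 1.4800, y 0.8891 (then +2.0000 / +1.1547)
    (2,3) via y @ 0.8891
    (3,3) via x @ 1.4800
    (3,4) via y @ 2.0438
    (3,5) via y @ 3.1985
    (4,5) via x @ 3.4800
    (4,6) via y @ 4.3532
    (5,6) via x @ 5.4800  # hit
  → r_3 = 5.4800
beam 4: φ=45°, α=105°
  direction (-0.2588, 0.9659); cell (2,2); t to first gridline: x 1.0046, y 0.7972 (then +3.8637 / +1.0353)
    (2,3) via y @ 0.7972
    (1,3) via x @ 1.0046
    (1,4) via y @ 1.8324
    (1,5) via y @ 2.8677
    (1,6) via y @ 3.9030
    (0,6) via x @ 4.8683  # hit
  → r_4 = 4.8683
beam 5: φ=90°, α=150°
  direction (-0.8660, 0.5000); cell (2,2); t to first gridline: x 0.3002, y 1.5400 (then +1.1547 / +2.0000)
    (1,2) via x @ 0.3002
    (0,2) via x @ 1.4549  # hit
  → r_5 = 1.4549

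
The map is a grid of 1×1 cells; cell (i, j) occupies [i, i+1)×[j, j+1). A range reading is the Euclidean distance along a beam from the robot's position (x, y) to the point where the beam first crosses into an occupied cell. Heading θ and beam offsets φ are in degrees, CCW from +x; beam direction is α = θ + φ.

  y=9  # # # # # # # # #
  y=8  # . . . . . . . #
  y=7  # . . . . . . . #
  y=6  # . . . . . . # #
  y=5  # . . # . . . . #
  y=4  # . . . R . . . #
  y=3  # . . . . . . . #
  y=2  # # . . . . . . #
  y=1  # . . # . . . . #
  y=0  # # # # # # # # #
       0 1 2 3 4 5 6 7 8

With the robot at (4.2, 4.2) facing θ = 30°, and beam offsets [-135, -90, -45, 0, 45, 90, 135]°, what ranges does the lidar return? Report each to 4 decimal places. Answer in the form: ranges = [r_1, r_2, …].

beam 1: φ=-135°, α=255°
  direction (-0.2588, -0.9659); cell (4,4); t to first gridline: x 0.7727, y 0.2071 (then +3.8637 / +1.0353)
    (4,3) via y @ 0.2071
    (3,3) via x @ 0.7727
    (3,2) via y @ 1.2423
    (3,1) via y @ 2.2776  # hit
  → r_1 = 2.2776
beam 2: φ=-90°, α=300°
  direction (0.5000, -0.8660); cell (4,4); t to first gridline: x 1.6000, y 0.2309 (then +2.0000 / +1.1547)
    (4,3) via y @ 0.2309
    (4,2) via y @ 1.3856
    (5,2) via x @ 1.6000
    (5,1) via y @ 2.5403
    (6,1) via x @ 3.6000
    (6,0) via y @ 3.6950  # hit
  → r_2 = 3.6950
beam 3: φ=-45°, α=345°
  direction (0.9659, -0.2588); cell (4,4); t to first gridline: x 0.8282, y 0.7727 (then +1.0353 / +3.8637)
    (4,3) via y @ 0.7727
    (5,3) via x @ 0.8282
    (6,3) via x @ 1.8635
    (7,3) via x @ 2.8988
    (8,3) via x @ 3.9340  # hit
  → r_3 = 3.9340
beam 4: φ=0°, α=30°
  direction (0.8660, 0.5000); cell (4,4); t to first gridline: x 0.9238, y 1.6000 (then +1.1547 / +2.0000)
    (5,4) via x @ 0.9238
    (5,5) via y @ 1.6000
    (6,5) via x @ 2.0785
    (7,5) via x @ 3.2332
    (7,6) via y @ 3.6000  # hit
  → r_4 = 3.6000
beam 5: φ=45°, α=75°
  direction (0.2588, 0.9659); cell (4,4); t to first gridline: x 3.0910, y 0.8282 (then +3.8637 / +1.0353)
    (4,5) via y @ 0.8282
    (4,6) via y @ 1.8635
    (4,7) via y @ 2.8988
    (5,7) via x @ 3.0910
    (5,8) via y @ 3.9340
    (5,9) via y @ 4.9693  # hit
  → r_5 = 4.9693
beam 6: φ=90°, α=120°
  direction (-0.5000, 0.8660); cell (4,4); t to first gridline: x 0.4000, y 0.9238 (then +2.0000 / +1.1547)
    (3,4) via x @ 0.4000
    (3,5) via y @ 0.9238  # hit
  → r_6 = 0.9238
beam 7: φ=135°, α=165°
  direction (-0.9659, 0.2588); cell (4,4); t to first gridline: x 0.2071, y 3.0910 (then +1.0353 / +3.8637)
    (3,4) via x @ 0.2071
    (2,4) via x @ 1.2423
    (1,4) via x @ 2.2776
    (1,5) via y @ 3.0910
    (0,5) via x @ 3.3129  # hit
  → r_7 = 3.3129

ranges = [2.2776, 3.6950, 3.9340, 3.6000, 4.9693, 0.9238, 3.3129]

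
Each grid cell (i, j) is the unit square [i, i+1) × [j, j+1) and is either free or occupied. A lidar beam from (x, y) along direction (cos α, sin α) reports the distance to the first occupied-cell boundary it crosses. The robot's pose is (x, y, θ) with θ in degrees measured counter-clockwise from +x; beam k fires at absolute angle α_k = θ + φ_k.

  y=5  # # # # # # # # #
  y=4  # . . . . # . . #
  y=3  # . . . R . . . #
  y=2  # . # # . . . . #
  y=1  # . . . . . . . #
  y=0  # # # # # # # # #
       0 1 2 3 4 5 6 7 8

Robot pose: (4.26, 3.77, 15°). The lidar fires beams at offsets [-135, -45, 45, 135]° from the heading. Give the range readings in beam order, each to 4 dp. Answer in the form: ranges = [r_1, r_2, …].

ranges = [0.8891, 4.3186, 1.4203, 2.4600]

beam 1: φ=-135°, α=240°
  dir = (cos 240°, sin 240°) = (-0.5000, -0.8660); from cell (4,3)
  next x-line at t=0.5200, next y-line at t=0.8891; Δt_x=2.0000, Δt_y=1.1547
    x: enter (3,3) at t=0.5200
    y: enter (3,2) at t=0.8891 ← occupied
  → r_1 = 0.8891
beam 2: φ=-45°, α=330°
  dir = (cos 330°, sin 330°) = (0.8660, -0.5000); from cell (4,3)
  next x-line at t=0.8545, next y-line at t=1.5400; Δt_x=1.1547, Δt_y=2.0000
    x: enter (5,3) at t=0.8545
    y: enter (5,2) at t=1.5400
    x: enter (6,2) at t=2.0092
    x: enter (7,2) at t=3.1639
    y: enter (7,1) at t=3.5400
    x: enter (8,1) at t=4.3186 ← occupied
  → r_2 = 4.3186
beam 3: φ=45°, α=60°
  dir = (cos 60°, sin 60°) = (0.5000, 0.8660); from cell (4,3)
  next x-line at t=1.4800, next y-line at t=0.2656; Δt_x=2.0000, Δt_y=1.1547
    y: enter (4,4) at t=0.2656
    y: enter (4,5) at t=1.4203 ← occupied
  → r_3 = 1.4203
beam 4: φ=135°, α=150°
  dir = (cos 150°, sin 150°) = (-0.8660, 0.5000); from cell (4,3)
  next x-line at t=0.3002, next y-line at t=0.4600; Δt_x=1.1547, Δt_y=2.0000
    x: enter (3,3) at t=0.3002
    y: enter (3,4) at t=0.4600
    x: enter (2,4) at t=1.4549
    y: enter (2,5) at t=2.4600 ← occupied
  → r_4 = 2.4600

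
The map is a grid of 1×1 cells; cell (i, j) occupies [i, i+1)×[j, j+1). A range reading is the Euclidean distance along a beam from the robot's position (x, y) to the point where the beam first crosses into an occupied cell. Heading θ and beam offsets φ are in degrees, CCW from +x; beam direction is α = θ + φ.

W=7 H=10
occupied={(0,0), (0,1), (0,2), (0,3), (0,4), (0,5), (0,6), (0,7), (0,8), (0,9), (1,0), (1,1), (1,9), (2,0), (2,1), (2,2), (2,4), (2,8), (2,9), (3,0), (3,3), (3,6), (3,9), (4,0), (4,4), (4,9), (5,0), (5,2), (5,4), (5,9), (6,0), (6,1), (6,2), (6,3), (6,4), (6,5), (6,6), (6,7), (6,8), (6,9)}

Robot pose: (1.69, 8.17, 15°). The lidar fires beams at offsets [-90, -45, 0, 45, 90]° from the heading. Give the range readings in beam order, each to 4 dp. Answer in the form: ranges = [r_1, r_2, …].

beam 1: φ=-90°, α=285°
  direction (0.2588, -0.9659); cell (1,8); t to first gridline: x 1.1977, y 0.1760 (then +3.8637 / +1.0353)
    (1,7) via y @ 0.1760
    (2,7) via x @ 1.1977
    (2,6) via y @ 1.2113
    (2,5) via y @ 2.2465
    (2,4) via y @ 3.2818  # hit
  → r_1 = 3.2818
beam 2: φ=-45°, α=330°
  direction (0.8660, -0.5000); cell (1,8); t to first gridline: x 0.3580, y 0.3400 (then +1.1547 / +2.0000)
    (1,7) via y @ 0.3400
    (2,7) via x @ 0.3580
    (3,7) via x @ 1.5127
    (3,6) via y @ 2.3400  # hit
  → r_2 = 2.3400
beam 3: φ=0°, α=15°
  direction (0.9659, 0.2588); cell (1,8); t to first gridline: x 0.3209, y 3.2069 (then +1.0353 / +3.8637)
    (2,8) via x @ 0.3209  # hit
  → r_3 = 0.3209
beam 4: φ=45°, α=60°
  direction (0.5000, 0.8660); cell (1,8); t to first gridline: x 0.6200, y 0.9584 (then +2.0000 / +1.1547)
    (2,8) via x @ 0.6200  # hit
  → r_4 = 0.6200
beam 5: φ=90°, α=105°
  direction (-0.2588, 0.9659); cell (1,8); t to first gridline: x 2.6660, y 0.8593 (then +3.8637 / +1.0353)
    (1,9) via y @ 0.8593  # hit
  → r_5 = 0.8593

ranges = [3.2818, 2.3400, 0.3209, 0.6200, 0.8593]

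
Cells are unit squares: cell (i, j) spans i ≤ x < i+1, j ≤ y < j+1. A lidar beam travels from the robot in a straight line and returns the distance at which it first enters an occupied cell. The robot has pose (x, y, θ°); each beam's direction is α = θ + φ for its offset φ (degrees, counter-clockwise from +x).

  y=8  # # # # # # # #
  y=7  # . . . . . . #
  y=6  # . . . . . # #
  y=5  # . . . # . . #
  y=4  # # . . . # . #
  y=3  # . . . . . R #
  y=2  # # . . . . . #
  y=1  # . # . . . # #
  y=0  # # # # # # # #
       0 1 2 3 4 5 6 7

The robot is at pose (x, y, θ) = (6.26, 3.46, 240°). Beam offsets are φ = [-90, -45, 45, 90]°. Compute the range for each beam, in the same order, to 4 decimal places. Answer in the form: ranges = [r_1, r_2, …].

beam 1: φ=-90°, α=150°
  d=(-0.8660,0.5000)  start (6,3)  tX=0.3002 tY=1.0800  stride 1/|dx|=1.1547 1/|dy|=2.0000
    cross x-line → (5,3), t=0.3002
    cross y-line → (5,4), t=1.0800 (wall)
  → r_1 = 1.0800
beam 2: φ=-45°, α=195°
  d=(-0.9659,-0.2588)  start (6,3)  tX=0.2692 tY=1.7773  stride 1/|dx|=1.0353 1/|dy|=3.8637
    cross x-line → (5,3), t=0.2692
    cross x-line → (4,3), t=1.3044
    cross y-line → (4,2), t=1.7773
    cross x-line → (3,2), t=2.3397
    cross x-line → (2,2), t=3.3750
    cross x-line → (1,2), t=4.4103 (wall)
  → r_2 = 4.4103
beam 3: φ=45°, α=285°
  d=(0.2588,-0.9659)  start (6,3)  tX=2.8591 tY=0.4762  stride 1/|dx|=3.8637 1/|dy|=1.0353
    cross y-line → (6,2), t=0.4762
    cross y-line → (6,1), t=1.5115 (wall)
  → r_3 = 1.5115
beam 4: φ=90°, α=330°
  d=(0.8660,-0.5000)  start (6,3)  tX=0.8545 tY=0.9200  stride 1/|dx|=1.1547 1/|dy|=2.0000
    cross x-line → (7,3), t=0.8545 (wall)
  → r_4 = 0.8545

ranges = [1.0800, 4.4103, 1.5115, 0.8545]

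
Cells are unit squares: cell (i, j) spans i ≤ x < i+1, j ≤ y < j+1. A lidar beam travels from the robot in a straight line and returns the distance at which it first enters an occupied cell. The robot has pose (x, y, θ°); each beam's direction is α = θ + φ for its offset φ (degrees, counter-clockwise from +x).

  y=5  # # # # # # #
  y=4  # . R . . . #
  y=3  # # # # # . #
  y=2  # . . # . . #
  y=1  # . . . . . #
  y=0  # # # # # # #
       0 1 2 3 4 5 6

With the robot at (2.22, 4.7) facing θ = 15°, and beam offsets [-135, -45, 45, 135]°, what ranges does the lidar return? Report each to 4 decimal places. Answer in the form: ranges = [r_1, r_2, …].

ranges = [0.8083, 1.4000, 0.3464, 0.6000]

beam 1: φ=-135°, α=240°
  dir = (cos 240°, sin 240°) = (-0.5000, -0.8660); from cell (2,4)
  next x-line at t=0.4400, next y-line at t=0.8083; Δt_x=2.0000, Δt_y=1.1547
    x: enter (1,4) at t=0.4400
    y: enter (1,3) at t=0.8083 ← occupied
  → r_1 = 0.8083
beam 2: φ=-45°, α=330°
  dir = (cos 330°, sin 330°) = (0.8660, -0.5000); from cell (2,4)
  next x-line at t=0.9007, next y-line at t=1.4000; Δt_x=1.1547, Δt_y=2.0000
    x: enter (3,4) at t=0.9007
    y: enter (3,3) at t=1.4000 ← occupied
  → r_2 = 1.4000
beam 3: φ=45°, α=60°
  dir = (cos 60°, sin 60°) = (0.5000, 0.8660); from cell (2,4)
  next x-line at t=1.5600, next y-line at t=0.3464; Δt_x=2.0000, Δt_y=1.1547
    y: enter (2,5) at t=0.3464 ← occupied
  → r_3 = 0.3464
beam 4: φ=135°, α=150°
  dir = (cos 150°, sin 150°) = (-0.8660, 0.5000); from cell (2,4)
  next x-line at t=0.2540, next y-line at t=0.6000; Δt_x=1.1547, Δt_y=2.0000
    x: enter (1,4) at t=0.2540
    y: enter (1,5) at t=0.6000 ← occupied
  → r_4 = 0.6000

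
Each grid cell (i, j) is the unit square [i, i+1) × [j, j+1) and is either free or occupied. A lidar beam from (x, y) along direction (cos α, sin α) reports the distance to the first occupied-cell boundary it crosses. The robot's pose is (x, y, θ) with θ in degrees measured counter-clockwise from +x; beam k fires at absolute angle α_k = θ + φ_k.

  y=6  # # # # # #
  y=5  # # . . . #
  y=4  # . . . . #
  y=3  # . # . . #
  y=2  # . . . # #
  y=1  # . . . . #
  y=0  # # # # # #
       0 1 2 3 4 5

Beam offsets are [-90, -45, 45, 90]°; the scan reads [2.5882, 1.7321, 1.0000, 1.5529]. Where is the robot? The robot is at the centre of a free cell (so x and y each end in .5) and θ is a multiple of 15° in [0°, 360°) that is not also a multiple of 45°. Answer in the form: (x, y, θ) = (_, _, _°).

(x, y, θ) = (2.5, 4.5, 105°)

The pose lattice has 17·16 = 272 candidates. Test each by forward raycasting.
  (1.5, 4.5, 120°): beam 1 = 3.0000 ≠ 2.5882 ✗
  (3.5, 4.5, 345°): beam 1 = 3.6235 ≠ 2.5882 ✗
  (2.5, 4.5, 210°): beam 1 = 1.0000 ≠ 2.5882 ✗
  (2.5, 5.5, 150°): beam 1 = 0.5774 ≠ 2.5882 ✗
  …
  (2.5, 4.5, 105°): r_1=2.5882, r_2=1.7321, r_3=1.0000, r_4=1.5529 — all match ✓
Unique over the lattice → pose = (2.5, 4.5, 105°).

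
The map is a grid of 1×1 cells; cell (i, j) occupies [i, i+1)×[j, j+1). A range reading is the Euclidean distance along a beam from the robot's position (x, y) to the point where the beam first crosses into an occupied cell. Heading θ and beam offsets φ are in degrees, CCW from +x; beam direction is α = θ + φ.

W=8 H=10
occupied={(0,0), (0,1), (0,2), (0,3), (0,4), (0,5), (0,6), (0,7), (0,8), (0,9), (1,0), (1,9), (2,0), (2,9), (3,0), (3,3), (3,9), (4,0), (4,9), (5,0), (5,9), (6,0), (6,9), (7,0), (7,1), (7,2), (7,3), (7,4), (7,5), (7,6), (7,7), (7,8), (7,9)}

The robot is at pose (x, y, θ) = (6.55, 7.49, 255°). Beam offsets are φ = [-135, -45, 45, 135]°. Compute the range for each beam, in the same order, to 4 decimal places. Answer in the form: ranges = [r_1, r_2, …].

ranges = [1.7436, 6.4086, 0.9000, 0.5196]

beam 1: φ=-135°, α=120°
  d=(-0.5000,0.8660)  start (6,7)  tX=1.1000 tY=0.5889  stride 1/|dx|=2.0000 1/|dy|=1.1547
    cross y-line → (6,8), t=0.5889
    cross x-line → (5,8), t=1.1000
    cross y-line → (5,9), t=1.7436 (wall)
  → r_1 = 1.7436
beam 2: φ=-45°, α=210°
  d=(-0.8660,-0.5000)  start (6,7)  tX=0.6351 tY=0.9800  stride 1/|dx|=1.1547 1/|dy|=2.0000
    cross x-line → (5,7), t=0.6351
    cross y-line → (5,6), t=0.9800
    cross x-line → (4,6), t=1.7898
    cross x-line → (3,6), t=2.9445
    cross y-line → (3,5), t=2.9800
    cross x-line → (2,5), t=4.0992
    cross y-line → (2,4), t=4.9800
    cross x-line → (1,4), t=5.2539
    cross x-line → (0,4), t=6.4086 (wall)
  → r_2 = 6.4086
beam 3: φ=45°, α=300°
  d=(0.5000,-0.8660)  start (6,7)  tX=0.9000 tY=0.5658  stride 1/|dx|=2.0000 1/|dy|=1.1547
    cross y-line → (6,6), t=0.5658
    cross x-line → (7,6), t=0.9000 (wall)
  → r_3 = 0.9000
beam 4: φ=135°, α=30°
  d=(0.8660,0.5000)  start (6,7)  tX=0.5196 tY=1.0200  stride 1/|dx|=1.1547 1/|dy|=2.0000
    cross x-line → (7,7), t=0.5196 (wall)
  → r_4 = 0.5196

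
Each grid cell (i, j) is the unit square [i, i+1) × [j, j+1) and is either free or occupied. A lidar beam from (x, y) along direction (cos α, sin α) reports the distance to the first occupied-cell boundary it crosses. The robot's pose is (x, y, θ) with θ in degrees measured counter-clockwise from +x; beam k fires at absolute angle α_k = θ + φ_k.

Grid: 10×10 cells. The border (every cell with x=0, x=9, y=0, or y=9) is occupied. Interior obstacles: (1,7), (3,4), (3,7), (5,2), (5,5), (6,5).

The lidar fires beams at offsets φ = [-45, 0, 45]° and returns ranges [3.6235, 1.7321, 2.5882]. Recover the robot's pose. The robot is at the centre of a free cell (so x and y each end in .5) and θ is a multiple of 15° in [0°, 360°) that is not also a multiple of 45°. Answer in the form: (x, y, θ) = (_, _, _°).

Candidates: 58 free-cell centres × 16 headings = 928 poses. Raycast each; keep the one whose scan matches to 4 dp.
  (4.5, 5.5, 210°): beam 2 = 1.0000 ≠ 1.7321 ✗
  (8.5, 7.5, 165°): beam 1 = 1.7321 ≠ 3.6235 ✗
  (2.5, 6.5, 330°): beam 1 = 1.9319 ≠ 3.6235 ✗
  …
  (7.5, 3.5, 210°): r_1=3.6235, r_2=1.7321, r_3=2.5882 — all match ✓
No second candidate reproduces the full scan.

(x, y, θ) = (7.5, 3.5, 210°)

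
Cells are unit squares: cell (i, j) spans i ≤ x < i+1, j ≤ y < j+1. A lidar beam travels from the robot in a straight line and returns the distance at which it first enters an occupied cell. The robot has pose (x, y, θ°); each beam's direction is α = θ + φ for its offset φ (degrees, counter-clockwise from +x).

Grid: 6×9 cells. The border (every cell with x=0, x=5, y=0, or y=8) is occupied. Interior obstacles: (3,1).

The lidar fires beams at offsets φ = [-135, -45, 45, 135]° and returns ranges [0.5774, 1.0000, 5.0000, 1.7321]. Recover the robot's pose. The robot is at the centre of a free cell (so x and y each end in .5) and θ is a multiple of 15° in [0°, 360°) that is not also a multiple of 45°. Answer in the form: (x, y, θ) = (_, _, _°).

(x, y, θ) = (3.5, 7.5, 195°)

The pose lattice has 27·16 = 432 candidates. Test each by forward raycasting.
  (1.5, 2.5, 210°): beam 1 = 5.6940 ≠ 0.5774 ✗
  (1.5, 6.5, 30°): beam 1 = 1.9319 ≠ 0.5774 ✗
  (1.5, 4.5, 30°): beam 1 = 1.9319 ≠ 0.5774 ✗
  …
  (3.5, 7.5, 195°): r_1=0.5774, r_2=1.0000, r_3=5.0000, r_4=1.7321 — all match ✓
No second candidate reproduces the full scan.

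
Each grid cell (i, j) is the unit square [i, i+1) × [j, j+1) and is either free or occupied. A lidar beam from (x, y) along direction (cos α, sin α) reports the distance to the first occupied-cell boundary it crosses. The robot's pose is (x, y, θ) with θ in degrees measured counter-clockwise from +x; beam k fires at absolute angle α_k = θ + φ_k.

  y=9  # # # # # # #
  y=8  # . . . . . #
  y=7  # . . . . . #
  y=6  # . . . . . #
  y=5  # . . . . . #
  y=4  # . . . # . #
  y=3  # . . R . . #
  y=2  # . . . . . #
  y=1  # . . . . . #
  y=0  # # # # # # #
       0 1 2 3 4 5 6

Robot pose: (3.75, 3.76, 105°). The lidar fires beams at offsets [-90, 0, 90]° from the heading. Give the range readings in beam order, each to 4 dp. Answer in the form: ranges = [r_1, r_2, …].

beam 1: φ=-90°, α=15°
  dir = (cos 15°, sin 15°) = (0.9659, 0.2588); from cell (3,3)
  next x-line at t=0.2588, next y-line at t=0.9273; Δt_x=1.0353, Δt_y=3.8637
    x: enter (4,3) at t=0.2588
    y: enter (4,4) at t=0.9273 ← occupied
  → r_1 = 0.9273
beam 2: φ=0°, α=105°
  dir = (cos 105°, sin 105°) = (-0.2588, 0.9659); from cell (3,3)
  next x-line at t=2.8978, next y-line at t=0.2485; Δt_x=3.8637, Δt_y=1.0353
    y: enter (3,4) at t=0.2485
    y: enter (3,5) at t=1.2837
    y: enter (3,6) at t=2.3190
    x: enter (2,6) at t=2.8978
    y: enter (2,7) at t=3.3543
    y: enter (2,8) at t=4.3896
    y: enter (2,9) at t=5.4248 ← occupied
  → r_2 = 5.4248
beam 3: φ=90°, α=195°
  dir = (cos 195°, sin 195°) = (-0.9659, -0.2588); from cell (3,3)
  next x-line at t=0.7765, next y-line at t=2.9364; Δt_x=1.0353, Δt_y=3.8637
    x: enter (2,3) at t=0.7765
    x: enter (1,3) at t=1.8117
    x: enter (0,3) at t=2.8470 ← occupied
  → r_3 = 2.8470

ranges = [0.9273, 5.4248, 2.8470]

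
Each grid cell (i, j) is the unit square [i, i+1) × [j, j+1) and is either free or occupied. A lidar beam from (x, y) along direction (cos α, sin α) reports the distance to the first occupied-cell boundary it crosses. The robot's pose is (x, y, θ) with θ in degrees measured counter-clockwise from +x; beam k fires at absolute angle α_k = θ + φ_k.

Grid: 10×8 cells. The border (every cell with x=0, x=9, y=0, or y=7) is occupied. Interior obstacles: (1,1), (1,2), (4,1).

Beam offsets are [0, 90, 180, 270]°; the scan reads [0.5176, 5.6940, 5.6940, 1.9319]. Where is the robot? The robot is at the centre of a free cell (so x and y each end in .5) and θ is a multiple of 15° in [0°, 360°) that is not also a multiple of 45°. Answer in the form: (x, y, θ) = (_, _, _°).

(x, y, θ) = (6.5, 6.5, 105°)

Enumerate (i+0.5, j+0.5, θ) over the 45 free cells and 16 admissible headings. For each, cast all 4 beams and compare to the given ranges.
  (6.5, 6.5, 60°): beam 1 = 0.5774 ≠ 0.5176 ✗
  (1.5, 3.5, 195°): beam 2 = 0.5176 ≠ 5.6940 ✗
  (5.5, 1.5, 240°): beam 1 = 0.5774 ≠ 0.5176 ✗
  (7.5, 3.5, 30°): beam 1 = 1.7321 ≠ 0.5176 ✗
  …
  (6.5, 6.5, 105°): r_1=0.5176, r_2=5.6940, r_3=5.6940, r_4=1.9319 — all match ✓
Only this pose fits every beam.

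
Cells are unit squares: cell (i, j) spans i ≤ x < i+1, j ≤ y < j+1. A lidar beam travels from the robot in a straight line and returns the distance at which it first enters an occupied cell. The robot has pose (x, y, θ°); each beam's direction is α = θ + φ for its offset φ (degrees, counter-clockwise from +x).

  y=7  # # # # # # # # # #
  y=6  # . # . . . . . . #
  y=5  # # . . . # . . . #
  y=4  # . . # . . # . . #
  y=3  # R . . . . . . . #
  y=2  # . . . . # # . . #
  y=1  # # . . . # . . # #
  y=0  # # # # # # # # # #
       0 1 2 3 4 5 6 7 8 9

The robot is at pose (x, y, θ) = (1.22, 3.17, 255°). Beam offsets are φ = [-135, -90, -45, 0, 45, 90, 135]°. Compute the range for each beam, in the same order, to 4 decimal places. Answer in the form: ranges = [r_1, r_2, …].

beam 1: φ=-135°, α=120°
  d=(-0.5000,0.8660)  start (1,3)  tX=0.4400 tY=0.9584  stride 1/|dx|=2.0000 1/|dy|=1.1547
    cross x-line → (0,3), t=0.4400 (wall)
  → r_1 = 0.4400
beam 2: φ=-90°, α=165°
  d=(-0.9659,0.2588)  start (1,3)  tX=0.2278 tY=3.2069  stride 1/|dx|=1.0353 1/|dy|=3.8637
    cross x-line → (0,3), t=0.2278 (wall)
  → r_2 = 0.2278
beam 3: φ=-45°, α=210°
  d=(-0.8660,-0.5000)  start (1,3)  tX=0.2540 tY=0.3400  stride 1/|dx|=1.1547 1/|dy|=2.0000
    cross x-line → (0,3), t=0.2540 (wall)
  → r_3 = 0.2540
beam 4: φ=0°, α=255°
  d=(-0.2588,-0.9659)  start (1,3)  tX=0.8500 tY=0.1760  stride 1/|dx|=3.8637 1/|dy|=1.0353
    cross y-line → (1,2), t=0.1760
    cross x-line → (0,2), t=0.8500 (wall)
  → r_4 = 0.8500
beam 5: φ=45°, α=300°
  d=(0.5000,-0.8660)  start (1,3)  tX=1.5600 tY=0.1963  stride 1/|dx|=2.0000 1/|dy|=1.1547
    cross y-line → (1,2), t=0.1963
    cross y-line → (1,1), t=1.3510 (wall)
  → r_5 = 1.3510
beam 6: φ=90°, α=345°
  d=(0.9659,-0.2588)  start (1,3)  tX=0.8075 tY=0.6568  stride 1/|dx|=1.0353 1/|dy|=3.8637
    cross y-line → (1,2), t=0.6568
    cross x-line → (2,2), t=0.8075
    cross x-line → (3,2), t=1.8428
    cross x-line → (4,2), t=2.8781
    cross x-line → (5,2), t=3.9133 (wall)
  → r_6 = 3.9133
beam 7: φ=135°, α=30°
  d=(0.8660,0.5000)  start (1,3)  tX=0.9007 tY=1.6600  stride 1/|dx|=1.1547 1/|dy|=2.0000
    cross x-line → (2,3), t=0.9007
    cross y-line → (2,4), t=1.6600
    cross x-line → (3,4), t=2.0554 (wall)
  → r_7 = 2.0554

ranges = [0.4400, 0.2278, 0.2540, 0.8500, 1.3510, 3.9133, 2.0554]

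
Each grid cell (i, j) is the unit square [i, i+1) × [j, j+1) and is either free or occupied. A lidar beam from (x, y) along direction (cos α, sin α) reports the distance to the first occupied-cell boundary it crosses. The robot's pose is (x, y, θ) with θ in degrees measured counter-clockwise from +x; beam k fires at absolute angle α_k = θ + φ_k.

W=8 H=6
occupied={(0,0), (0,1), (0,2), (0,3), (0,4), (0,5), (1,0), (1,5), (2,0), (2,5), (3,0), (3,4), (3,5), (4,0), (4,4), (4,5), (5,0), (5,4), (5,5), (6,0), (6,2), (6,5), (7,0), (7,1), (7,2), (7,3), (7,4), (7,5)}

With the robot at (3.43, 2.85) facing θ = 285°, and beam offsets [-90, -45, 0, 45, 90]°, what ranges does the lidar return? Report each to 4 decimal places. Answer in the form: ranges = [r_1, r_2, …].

beam 1: φ=-90°, α=195°
  cosα=-0.9659 sinα=-0.2588 | (3,2) | tMaxX 0.4452 tMaxY 3.2841 | tΔX 1.0353 tΔY 3.8637
    t=0.4452 [x] (2,2)
    t=1.4804 [x] (1,2)
    t=2.5157 [x] (0,2) — stop
  → r_1 = 2.5157
beam 2: φ=-45°, α=240°
  cosα=-0.5000 sinα=-0.8660 | (3,2) | tMaxX 0.8600 tMaxY 0.9815 | tΔX 2.0000 tΔY 1.1547
    t=0.8600 [x] (2,2)
    t=0.9815 [y] (2,1)
    t=2.1362 [y] (2,0) — stop
  → r_2 = 2.1362
beam 3: φ=0°, α=285°
  cosα=0.2588 sinα=-0.9659 | (3,2) | tMaxX 2.2023 tMaxY 0.8800 | tΔX 3.8637 tΔY 1.0353
    t=0.8800 [y] (3,1)
    t=1.9153 [y] (3,0) — stop
  → r_3 = 1.9153
beam 4: φ=45°, α=330°
  cosα=0.8660 sinα=-0.5000 | (3,2) | tMaxX 0.6582 tMaxY 1.7000 | tΔX 1.1547 tΔY 2.0000
    t=0.6582 [x] (4,2)
    t=1.7000 [y] (4,1)
    t=1.8129 [x] (5,1)
    t=2.9676 [x] (6,1)
    t=3.7000 [y] (6,0) — stop
  → r_4 = 3.7000
beam 5: φ=90°, α=15°
  cosα=0.9659 sinα=0.2588 | (3,2) | tMaxX 0.5901 tMaxY 0.5796 | tΔX 1.0353 tΔY 3.8637
    t=0.5796 [y] (3,3)
    t=0.5901 [x] (4,3)
    t=1.6254 [x] (5,3)
    t=2.6607 [x] (6,3)
    t=3.6959 [x] (7,3) — stop
  → r_5 = 3.6959

ranges = [2.5157, 2.1362, 1.9153, 3.7000, 3.6959]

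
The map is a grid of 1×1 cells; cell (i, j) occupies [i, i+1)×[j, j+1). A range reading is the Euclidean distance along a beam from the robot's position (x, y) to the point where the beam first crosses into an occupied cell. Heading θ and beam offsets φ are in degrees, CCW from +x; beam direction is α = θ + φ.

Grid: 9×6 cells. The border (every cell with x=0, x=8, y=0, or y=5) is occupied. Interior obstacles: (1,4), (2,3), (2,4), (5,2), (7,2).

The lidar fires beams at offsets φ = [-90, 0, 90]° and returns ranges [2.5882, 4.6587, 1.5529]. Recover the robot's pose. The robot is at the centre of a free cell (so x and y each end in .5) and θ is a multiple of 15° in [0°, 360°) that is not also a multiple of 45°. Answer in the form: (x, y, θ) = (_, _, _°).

(x, y, θ) = (3.5, 3.5, 15°)

Candidates: 23 free-cell centres × 16 headings = 368 poses. Raycast each; keep the one whose scan matches to 4 dp.
  (2.5, 2.5, 285°): beam 1 = 1.5529 ≠ 2.5882 ✗
  (4.5, 4.5, 300°): beam 1 = 1.7321 ≠ 2.5882 ✗
  (2.5, 1.5, 150°): beam 1 = 4.0415 ≠ 2.5882 ✗
  (5.5, 3.5, 195°): beam 1 = 1.5529 ≠ 2.5882 ✗
  …
  (3.5, 3.5, 15°): r_1=2.5882, r_2=4.6587, r_3=1.5529 — all match ✓
Only this pose fits every beam.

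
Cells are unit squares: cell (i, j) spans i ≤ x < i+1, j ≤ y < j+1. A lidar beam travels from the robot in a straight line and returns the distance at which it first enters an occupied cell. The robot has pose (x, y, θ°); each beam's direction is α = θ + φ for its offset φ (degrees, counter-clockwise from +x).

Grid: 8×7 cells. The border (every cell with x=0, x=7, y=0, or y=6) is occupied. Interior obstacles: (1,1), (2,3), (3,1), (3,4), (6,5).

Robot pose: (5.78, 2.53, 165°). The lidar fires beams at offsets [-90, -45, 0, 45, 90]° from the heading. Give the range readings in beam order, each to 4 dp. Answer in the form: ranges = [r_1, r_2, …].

ranges = [2.5571, 4.0068, 2.8781, 2.0554, 1.5840]

beam 1: φ=-90°, α=75°
  cosα=0.2588 sinα=0.9659 | (5,2) | tMaxX 0.8500 tMaxY 0.4866 | tΔX 3.8637 tΔY 1.0353
    t=0.4866 [y] (5,3)
    t=0.8500 [x] (6,3)
    t=1.5219 [y] (6,4)
    t=2.5571 [y] (6,5) — stop
  → r_1 = 2.5571
beam 2: φ=-45°, α=120°
  cosα=-0.5000 sinα=0.8660 | (5,2) | tMaxX 1.5600 tMaxY 0.5427 | tΔX 2.0000 tΔY 1.1547
    t=0.5427 [y] (5,3)
    t=1.5600 [x] (4,3)
    t=1.6974 [y] (4,4)
    t=2.8521 [y] (4,5)
    t=3.5600 [x] (3,5)
    t=4.0068 [y] (3,6) — stop
  → r_2 = 4.0068
beam 3: φ=0°, α=165°
  cosα=-0.9659 sinα=0.2588 | (5,2) | tMaxX 0.8075 tMaxY 1.8159 | tΔX 1.0353 tΔY 3.8637
    t=0.8075 [x] (4,2)
    t=1.8159 [y] (4,3)
    t=1.8428 [x] (3,3)
    t=2.8781 [x] (2,3) — stop
  → r_3 = 2.8781
beam 4: φ=45°, α=210°
  cosα=-0.8660 sinα=-0.5000 | (5,2) | tMaxX 0.9007 tMaxY 1.0600 | tΔX 1.1547 tΔY 2.0000
    t=0.9007 [x] (4,2)
    t=1.0600 [y] (4,1)
    t=2.0554 [x] (3,1) — stop
  → r_4 = 2.0554
beam 5: φ=90°, α=255°
  cosα=-0.2588 sinα=-0.9659 | (5,2) | tMaxX 3.0137 tMaxY 0.5487 | tΔX 3.8637 tΔY 1.0353
    t=0.5487 [y] (5,1)
    t=1.5840 [y] (5,0) — stop
  → r_5 = 1.5840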